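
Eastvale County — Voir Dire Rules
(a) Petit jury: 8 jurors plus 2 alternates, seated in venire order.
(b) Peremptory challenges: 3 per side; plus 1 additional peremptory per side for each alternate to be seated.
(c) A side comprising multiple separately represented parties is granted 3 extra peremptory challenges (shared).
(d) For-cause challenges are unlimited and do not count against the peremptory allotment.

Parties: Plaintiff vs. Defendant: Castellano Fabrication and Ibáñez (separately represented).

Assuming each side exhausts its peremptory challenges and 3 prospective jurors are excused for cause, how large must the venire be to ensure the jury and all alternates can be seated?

Seats to fill: 8 + 2 alternates = 10.
Peremptories — Plaintiff: 3 + 1×2 = 5; Defendant: 3 + 1×2 + 3 = 8; total 13.
For-cause removals: 3.
Minimum venire: 10 + 13 + 3 = 26.

26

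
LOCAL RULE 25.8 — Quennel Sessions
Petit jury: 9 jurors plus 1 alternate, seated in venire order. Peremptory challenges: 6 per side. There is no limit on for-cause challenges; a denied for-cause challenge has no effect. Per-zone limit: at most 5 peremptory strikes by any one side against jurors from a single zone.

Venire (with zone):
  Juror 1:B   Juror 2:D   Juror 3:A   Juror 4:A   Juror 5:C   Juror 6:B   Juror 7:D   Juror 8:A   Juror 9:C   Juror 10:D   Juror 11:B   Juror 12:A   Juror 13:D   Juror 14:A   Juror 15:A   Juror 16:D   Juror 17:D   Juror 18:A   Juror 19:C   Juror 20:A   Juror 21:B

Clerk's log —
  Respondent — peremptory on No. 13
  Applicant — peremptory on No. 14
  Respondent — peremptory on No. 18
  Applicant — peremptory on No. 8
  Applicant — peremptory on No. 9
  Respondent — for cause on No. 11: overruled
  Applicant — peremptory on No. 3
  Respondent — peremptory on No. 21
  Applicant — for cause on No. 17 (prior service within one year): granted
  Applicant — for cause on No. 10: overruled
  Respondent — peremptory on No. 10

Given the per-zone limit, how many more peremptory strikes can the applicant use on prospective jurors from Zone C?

2

Applicant peremptories so far: #14, #8, #9, #3 — 4 of 6 used, 2 left overall.
Against Zone C: #9 — 1 used; per-zone cap 5 leaves 4.
Binding limit: min(2, 4) = 2.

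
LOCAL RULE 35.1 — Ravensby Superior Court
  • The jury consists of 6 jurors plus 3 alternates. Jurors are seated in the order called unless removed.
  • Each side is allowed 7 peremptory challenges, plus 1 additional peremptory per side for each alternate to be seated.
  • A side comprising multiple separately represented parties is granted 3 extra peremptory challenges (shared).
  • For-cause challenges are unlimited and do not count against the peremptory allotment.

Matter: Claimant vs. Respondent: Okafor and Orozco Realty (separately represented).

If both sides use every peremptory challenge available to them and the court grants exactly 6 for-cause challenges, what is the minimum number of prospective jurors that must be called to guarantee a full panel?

38

Seats to fill: 6 + 3 alternates = 9.
Peremptories — Claimant: 7 + 1×3 = 10; Respondent: 7 + 1×3 + 3 = 13; total 23.
For-cause removals: 6.
Minimum venire: 9 + 23 + 6 = 38.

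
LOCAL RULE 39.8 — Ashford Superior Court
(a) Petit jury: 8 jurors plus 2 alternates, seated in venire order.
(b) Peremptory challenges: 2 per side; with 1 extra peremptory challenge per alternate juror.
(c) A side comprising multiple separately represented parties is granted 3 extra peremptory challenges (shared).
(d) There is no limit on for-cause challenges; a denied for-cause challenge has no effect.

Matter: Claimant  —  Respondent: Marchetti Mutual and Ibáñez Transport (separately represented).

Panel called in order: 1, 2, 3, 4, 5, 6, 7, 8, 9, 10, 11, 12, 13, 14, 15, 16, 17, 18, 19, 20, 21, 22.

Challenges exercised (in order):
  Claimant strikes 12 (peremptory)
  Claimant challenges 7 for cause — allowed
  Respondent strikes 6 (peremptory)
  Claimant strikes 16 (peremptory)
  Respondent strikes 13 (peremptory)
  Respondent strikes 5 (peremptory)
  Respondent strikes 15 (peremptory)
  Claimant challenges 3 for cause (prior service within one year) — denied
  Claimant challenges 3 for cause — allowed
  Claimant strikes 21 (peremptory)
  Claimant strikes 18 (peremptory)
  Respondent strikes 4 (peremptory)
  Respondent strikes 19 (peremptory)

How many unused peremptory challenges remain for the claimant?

0

Claimant allotment: 2 base + 1 × 2 alternates = 4.
Claimant peremptories used: #12, #16, #21, #18 — 4 (for-cause on #7, #3, #3 don't count).
Remaining: 4 − 4 = 0.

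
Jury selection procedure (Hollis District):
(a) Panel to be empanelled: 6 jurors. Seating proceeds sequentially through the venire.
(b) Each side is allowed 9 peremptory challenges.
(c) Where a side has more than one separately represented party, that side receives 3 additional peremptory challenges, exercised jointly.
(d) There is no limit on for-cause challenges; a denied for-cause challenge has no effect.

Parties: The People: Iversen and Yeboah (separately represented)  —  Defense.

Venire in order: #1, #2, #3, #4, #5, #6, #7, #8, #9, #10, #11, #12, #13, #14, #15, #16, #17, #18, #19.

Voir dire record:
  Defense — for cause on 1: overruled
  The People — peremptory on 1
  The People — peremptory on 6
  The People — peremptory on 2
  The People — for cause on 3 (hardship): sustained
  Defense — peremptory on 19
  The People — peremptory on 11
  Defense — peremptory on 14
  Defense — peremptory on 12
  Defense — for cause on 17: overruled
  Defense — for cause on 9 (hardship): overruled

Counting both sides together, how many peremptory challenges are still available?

14

The People allotment: 9 base + 3 multi-party = 12. Defense allotment: 9.
The People peremptories used: #1, #6, #2, #11 — 4 (the for-cause on #3 doesn't count).
Defense peremptories used: #19, #14, #12 — 3 (for-cause on #1, #17, #9 don't count).
Remaining: (12 − 4) + (9 − 3) = 14.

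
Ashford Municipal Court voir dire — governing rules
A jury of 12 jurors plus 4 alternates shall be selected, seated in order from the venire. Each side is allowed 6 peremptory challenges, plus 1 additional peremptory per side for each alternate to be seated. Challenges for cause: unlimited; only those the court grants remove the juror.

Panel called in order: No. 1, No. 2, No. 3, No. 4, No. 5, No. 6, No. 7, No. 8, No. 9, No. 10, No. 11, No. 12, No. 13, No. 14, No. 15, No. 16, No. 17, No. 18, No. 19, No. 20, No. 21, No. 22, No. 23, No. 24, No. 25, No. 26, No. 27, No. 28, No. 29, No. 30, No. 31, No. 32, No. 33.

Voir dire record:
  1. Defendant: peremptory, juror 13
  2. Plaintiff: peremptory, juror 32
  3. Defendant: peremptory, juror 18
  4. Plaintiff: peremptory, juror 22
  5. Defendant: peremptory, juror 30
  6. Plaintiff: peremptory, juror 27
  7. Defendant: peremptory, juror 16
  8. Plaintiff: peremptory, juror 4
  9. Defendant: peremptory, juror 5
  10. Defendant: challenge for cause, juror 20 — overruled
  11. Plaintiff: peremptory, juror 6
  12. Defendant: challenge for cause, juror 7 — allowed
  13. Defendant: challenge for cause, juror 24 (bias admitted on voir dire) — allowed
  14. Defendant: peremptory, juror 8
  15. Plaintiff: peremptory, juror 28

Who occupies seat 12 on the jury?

20

Removed: #4, #5, #6, #7, #8, #13, #16, #18, #22, #24, #27, #28, #30, #32. (#20 stays — for-cause denied.)
Seating in order: seats 1–12 → #1, #2, #3, #9, #10, #11, #12, #14, #15, #17, #19, #20; alternates → #21, #23, #25, #26.
So seat 12 is #20.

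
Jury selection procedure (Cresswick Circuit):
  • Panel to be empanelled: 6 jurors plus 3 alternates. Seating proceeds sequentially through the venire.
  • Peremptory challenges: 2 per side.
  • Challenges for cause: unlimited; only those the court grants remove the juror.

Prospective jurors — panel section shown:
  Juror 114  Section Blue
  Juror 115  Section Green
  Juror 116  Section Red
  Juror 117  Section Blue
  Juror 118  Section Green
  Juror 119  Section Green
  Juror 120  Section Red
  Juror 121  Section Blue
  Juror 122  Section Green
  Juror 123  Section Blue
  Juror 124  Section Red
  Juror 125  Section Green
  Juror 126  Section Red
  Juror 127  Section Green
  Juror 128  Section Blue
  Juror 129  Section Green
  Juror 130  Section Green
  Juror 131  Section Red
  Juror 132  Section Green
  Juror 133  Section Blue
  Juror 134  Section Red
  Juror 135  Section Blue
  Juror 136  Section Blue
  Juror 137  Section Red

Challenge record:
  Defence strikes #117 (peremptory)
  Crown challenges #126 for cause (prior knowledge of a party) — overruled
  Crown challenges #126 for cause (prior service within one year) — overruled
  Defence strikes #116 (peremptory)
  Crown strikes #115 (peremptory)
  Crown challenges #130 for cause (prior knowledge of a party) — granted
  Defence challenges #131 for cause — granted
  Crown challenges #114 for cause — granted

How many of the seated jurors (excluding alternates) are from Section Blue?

Removed: #114, #115, #116, #117, #130, #131.
Seated jurors 1–6: #118, #119, #120, #121, #122, #123 (alternates #124, #125, #126 not counted).
Of those, in Section Blue: #121, #123 → 2.

2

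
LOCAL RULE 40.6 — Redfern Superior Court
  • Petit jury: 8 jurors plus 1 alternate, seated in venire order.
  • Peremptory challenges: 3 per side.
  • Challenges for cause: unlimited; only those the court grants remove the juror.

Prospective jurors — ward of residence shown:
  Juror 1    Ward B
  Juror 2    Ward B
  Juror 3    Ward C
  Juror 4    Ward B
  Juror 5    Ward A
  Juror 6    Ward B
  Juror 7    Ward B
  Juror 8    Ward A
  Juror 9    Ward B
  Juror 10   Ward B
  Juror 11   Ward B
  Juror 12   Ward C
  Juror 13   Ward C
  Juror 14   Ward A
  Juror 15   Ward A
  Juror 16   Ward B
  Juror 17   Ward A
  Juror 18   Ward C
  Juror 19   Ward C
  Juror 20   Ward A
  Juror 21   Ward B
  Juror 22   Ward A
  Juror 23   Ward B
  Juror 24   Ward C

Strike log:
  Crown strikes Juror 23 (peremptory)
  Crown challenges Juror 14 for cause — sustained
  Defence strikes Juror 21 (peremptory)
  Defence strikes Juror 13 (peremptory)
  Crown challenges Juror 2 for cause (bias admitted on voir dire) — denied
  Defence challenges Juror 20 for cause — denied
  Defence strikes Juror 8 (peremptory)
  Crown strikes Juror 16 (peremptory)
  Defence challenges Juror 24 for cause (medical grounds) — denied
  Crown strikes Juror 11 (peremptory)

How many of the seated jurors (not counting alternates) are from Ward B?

6

Removed: #8, #11, #13, #14, #16, #21, #23.
Seated jurors 1–8: #1, #2, #3, #4, #5, #6, #7, #9 (alternates #10 not counted).
Of those, in Ward B: #1, #2, #4, #6, #7, #9 → 6.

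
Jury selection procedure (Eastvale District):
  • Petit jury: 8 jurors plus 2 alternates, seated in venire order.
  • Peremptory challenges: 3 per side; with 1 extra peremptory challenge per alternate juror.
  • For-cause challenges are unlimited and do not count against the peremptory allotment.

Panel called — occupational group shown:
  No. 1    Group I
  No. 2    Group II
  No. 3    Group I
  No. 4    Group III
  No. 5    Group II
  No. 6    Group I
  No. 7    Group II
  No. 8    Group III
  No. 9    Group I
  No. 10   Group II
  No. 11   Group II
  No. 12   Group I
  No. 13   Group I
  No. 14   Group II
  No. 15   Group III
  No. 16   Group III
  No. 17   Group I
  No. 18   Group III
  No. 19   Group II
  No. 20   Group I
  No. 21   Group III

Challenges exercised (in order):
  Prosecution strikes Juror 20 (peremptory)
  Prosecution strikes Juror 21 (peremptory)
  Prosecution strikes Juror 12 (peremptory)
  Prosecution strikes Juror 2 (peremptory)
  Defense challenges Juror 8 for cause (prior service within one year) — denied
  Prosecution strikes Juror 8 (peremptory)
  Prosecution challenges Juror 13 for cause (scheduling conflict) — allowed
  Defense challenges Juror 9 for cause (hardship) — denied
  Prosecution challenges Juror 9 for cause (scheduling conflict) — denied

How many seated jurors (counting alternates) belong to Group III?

Removed: #2, #8, #12, #13, #20, #21.
Seated (10 incl. alternates): #1, #3, #4, #5, #6, #7, #9, #10, #11, #14.
Of those, in Group III: #4 → 1.

1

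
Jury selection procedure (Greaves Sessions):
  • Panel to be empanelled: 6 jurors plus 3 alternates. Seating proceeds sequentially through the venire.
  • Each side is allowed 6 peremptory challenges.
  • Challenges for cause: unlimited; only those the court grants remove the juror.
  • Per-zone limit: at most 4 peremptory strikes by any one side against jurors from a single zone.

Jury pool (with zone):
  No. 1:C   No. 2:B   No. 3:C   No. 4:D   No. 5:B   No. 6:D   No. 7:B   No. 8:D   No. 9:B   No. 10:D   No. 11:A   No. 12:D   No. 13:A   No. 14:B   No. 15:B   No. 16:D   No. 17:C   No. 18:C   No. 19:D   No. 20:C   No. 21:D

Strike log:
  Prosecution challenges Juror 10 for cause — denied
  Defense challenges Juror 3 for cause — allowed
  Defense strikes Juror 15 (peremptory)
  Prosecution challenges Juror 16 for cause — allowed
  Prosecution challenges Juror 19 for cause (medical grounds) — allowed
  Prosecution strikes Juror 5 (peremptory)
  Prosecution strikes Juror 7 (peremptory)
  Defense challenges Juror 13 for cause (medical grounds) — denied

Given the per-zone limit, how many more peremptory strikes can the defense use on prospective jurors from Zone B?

Defense peremptories so far: #15 — 1 of 6 used, 5 left overall.
Against Zone B: #15 — 1 used; per-zone cap 4 leaves 3.
Binding limit: min(5, 3) = 3.

3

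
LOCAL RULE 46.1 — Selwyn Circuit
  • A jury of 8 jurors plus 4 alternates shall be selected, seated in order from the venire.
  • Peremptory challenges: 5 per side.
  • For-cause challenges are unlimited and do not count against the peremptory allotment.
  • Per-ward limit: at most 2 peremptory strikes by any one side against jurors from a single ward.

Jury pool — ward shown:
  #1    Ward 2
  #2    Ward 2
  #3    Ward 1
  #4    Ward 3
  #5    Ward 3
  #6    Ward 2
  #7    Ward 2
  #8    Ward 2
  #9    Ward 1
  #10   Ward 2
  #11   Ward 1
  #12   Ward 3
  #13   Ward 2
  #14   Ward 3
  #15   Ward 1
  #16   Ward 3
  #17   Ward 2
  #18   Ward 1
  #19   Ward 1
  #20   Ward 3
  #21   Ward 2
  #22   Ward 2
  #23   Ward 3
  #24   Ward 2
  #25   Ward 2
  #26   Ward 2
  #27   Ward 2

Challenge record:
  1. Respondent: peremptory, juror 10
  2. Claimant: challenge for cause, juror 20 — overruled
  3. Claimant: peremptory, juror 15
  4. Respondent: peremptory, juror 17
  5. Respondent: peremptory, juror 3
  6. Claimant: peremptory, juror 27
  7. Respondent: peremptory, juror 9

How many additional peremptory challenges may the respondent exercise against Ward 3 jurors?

1

Respondent peremptories so far: #10, #17, #3, #9 — 4 of 5 used, 1 left overall.
Against Ward 3: none yet — per-ward cap 2 leaves 2.
Binding limit: min(1, 2) = 1.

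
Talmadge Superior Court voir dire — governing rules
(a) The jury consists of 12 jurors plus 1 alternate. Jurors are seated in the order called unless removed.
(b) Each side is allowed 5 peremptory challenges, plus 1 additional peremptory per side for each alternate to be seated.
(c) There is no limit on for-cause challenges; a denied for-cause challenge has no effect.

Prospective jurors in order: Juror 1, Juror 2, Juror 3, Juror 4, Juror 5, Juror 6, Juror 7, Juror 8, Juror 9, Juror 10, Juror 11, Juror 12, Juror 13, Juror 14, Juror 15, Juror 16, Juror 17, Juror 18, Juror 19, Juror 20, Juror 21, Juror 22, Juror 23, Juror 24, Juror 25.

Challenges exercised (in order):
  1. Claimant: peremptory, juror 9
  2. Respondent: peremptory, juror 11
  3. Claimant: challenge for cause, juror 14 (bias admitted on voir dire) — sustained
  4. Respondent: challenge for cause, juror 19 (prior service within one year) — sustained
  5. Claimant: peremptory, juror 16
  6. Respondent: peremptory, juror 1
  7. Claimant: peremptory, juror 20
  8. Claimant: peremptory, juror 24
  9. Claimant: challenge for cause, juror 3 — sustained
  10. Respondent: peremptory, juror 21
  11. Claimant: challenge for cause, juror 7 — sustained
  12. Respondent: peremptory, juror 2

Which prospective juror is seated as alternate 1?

Removed: #1, #2, #3, #7, #9, #11, #14, #16, #19, #20, #21, #24.
Seating in order: seats 1–12 → #4, #5, #6, #8, #10, #12, #13, #15, #17, #18, #22, #23; alternates → #25.
So alternate 1 is #25.

25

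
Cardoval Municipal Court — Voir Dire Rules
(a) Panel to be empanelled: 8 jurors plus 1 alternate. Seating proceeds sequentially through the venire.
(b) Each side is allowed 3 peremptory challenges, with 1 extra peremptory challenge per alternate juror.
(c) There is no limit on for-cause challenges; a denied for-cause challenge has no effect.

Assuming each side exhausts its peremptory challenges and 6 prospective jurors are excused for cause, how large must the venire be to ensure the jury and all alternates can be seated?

Seats to fill: 8 + 1 alternates = 9.
Peremptories: 3 + 1×1 = 4 per side × 2 sides = 8.
For-cause removals: 6.
Minimum venire: 9 + 8 + 6 = 23.

23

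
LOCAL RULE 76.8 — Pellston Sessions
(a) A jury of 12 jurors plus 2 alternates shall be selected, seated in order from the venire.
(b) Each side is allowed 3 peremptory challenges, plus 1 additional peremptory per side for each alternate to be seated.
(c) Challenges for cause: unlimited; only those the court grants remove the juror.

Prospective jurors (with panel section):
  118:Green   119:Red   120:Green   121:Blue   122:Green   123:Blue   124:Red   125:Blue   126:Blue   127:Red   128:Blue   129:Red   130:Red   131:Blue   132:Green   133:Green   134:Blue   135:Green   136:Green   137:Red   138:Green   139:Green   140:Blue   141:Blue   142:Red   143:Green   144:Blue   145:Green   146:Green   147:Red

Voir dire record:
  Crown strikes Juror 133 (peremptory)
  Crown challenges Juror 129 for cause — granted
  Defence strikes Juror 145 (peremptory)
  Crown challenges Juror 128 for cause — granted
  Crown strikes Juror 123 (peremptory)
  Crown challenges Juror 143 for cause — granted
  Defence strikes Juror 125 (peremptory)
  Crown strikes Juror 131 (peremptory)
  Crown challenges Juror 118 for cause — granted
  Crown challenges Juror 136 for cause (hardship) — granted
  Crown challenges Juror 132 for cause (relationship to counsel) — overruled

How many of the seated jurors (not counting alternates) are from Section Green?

Removed: #118, #123, #125, #128, #129, #131, #133, #136, #143, #145.
Seated jurors 1–12: #119, #120, #121, #122, #124, #126, #127, #130, #132, #134, #135, #137 (alternates #138, #139 not counted).
Of those, in Section Green: #120, #122, #132, #135 → 4.

4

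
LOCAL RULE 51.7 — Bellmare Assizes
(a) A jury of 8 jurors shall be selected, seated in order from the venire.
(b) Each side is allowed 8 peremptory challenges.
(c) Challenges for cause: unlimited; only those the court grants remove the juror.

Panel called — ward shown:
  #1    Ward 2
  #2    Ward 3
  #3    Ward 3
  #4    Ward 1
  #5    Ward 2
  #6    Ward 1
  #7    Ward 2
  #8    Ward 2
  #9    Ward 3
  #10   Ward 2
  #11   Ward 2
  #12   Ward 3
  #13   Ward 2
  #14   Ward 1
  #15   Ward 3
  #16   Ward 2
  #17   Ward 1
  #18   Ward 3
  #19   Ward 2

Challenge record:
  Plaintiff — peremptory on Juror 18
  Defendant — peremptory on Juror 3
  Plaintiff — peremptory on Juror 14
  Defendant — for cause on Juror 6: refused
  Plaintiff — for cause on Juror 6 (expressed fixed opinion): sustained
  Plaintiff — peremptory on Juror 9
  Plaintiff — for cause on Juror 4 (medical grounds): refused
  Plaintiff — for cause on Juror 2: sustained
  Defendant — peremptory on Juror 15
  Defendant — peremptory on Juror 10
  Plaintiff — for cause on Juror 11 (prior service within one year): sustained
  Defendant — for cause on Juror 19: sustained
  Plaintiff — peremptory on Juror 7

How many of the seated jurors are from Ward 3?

Removed: #2, #3, #6, #7, #9, #10, #11, #14, #15, #18, #19.
Seated jurors 1–8: #1, #4, #5, #8, #12, #13, #16, #17.
Of those, in Ward 3: #12 → 1.

1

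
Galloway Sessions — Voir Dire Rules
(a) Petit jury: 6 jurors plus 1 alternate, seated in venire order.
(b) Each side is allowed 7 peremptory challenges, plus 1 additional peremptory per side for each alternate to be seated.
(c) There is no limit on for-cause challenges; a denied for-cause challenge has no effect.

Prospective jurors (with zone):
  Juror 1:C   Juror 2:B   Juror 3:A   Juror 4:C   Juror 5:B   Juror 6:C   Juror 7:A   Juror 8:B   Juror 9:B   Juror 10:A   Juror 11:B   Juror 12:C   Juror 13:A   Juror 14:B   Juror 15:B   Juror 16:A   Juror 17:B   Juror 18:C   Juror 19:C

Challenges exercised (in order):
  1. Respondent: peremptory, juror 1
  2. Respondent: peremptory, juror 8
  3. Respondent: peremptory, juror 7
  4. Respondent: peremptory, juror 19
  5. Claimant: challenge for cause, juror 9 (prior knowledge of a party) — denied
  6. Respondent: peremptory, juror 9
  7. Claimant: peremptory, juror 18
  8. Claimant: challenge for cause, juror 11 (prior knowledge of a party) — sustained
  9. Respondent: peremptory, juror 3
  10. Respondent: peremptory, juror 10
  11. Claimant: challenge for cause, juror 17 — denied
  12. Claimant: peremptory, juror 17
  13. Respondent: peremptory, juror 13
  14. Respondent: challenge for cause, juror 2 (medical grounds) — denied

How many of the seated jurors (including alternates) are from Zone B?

Removed: #1, #3, #7, #8, #9, #10, #11, #13, #17, #18, #19.
Seated (7 incl. alternates): #2, #4, #5, #6, #12, #14, #15.
Of those, in Zone B: #2, #5, #14, #15 → 4.

4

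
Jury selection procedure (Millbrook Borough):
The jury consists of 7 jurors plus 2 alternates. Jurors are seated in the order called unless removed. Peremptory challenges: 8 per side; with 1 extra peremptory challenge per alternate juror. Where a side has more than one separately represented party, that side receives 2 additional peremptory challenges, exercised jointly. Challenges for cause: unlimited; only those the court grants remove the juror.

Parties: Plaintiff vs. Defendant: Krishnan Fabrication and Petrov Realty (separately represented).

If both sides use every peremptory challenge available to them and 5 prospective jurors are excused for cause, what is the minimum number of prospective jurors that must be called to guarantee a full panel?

36

Seats to fill: 7 + 2 alternates = 9.
Peremptories — Plaintiff: 8 + 1×2 = 10; Defendant: 8 + 1×2 + 2 = 12; total 22.
For-cause removals: 5.
Minimum venire: 9 + 22 + 5 = 36.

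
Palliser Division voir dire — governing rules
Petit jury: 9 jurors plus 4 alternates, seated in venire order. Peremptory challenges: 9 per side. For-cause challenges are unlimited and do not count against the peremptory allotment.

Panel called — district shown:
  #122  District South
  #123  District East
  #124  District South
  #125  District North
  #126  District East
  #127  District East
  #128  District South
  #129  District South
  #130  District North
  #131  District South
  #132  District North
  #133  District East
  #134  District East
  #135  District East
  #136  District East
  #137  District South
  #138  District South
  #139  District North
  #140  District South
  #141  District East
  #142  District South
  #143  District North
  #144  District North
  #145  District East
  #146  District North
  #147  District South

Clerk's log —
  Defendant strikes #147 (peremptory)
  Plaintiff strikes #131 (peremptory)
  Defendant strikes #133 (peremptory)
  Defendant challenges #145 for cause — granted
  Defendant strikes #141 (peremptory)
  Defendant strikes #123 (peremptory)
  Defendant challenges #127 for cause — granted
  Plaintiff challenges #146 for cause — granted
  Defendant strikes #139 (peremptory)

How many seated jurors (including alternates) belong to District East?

4

Removed: #123, #127, #131, #133, #139, #141, #145, #146, #147.
Seated (13 incl. alternates): #122, #124, #125, #126, #128, #129, #130, #132, #134, #135, #136, #137, #138.
Of those, in District East: #126, #134, #135, #136 → 4.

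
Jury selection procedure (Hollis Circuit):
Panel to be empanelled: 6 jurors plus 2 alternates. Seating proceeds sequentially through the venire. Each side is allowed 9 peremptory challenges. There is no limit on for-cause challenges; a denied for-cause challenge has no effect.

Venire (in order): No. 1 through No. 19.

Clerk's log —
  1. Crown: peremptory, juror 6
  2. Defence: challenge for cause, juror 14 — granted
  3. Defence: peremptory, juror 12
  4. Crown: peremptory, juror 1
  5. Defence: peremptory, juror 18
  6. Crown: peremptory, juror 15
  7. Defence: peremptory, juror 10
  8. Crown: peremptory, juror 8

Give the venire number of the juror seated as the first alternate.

Removed: #1, #6, #8, #10, #12, #14, #15, #18.
Seating in order: seats 1–6 → #2, #3, #4, #5, #7, #9; alternates → #11, #13.
So alternate 1 is #11.

11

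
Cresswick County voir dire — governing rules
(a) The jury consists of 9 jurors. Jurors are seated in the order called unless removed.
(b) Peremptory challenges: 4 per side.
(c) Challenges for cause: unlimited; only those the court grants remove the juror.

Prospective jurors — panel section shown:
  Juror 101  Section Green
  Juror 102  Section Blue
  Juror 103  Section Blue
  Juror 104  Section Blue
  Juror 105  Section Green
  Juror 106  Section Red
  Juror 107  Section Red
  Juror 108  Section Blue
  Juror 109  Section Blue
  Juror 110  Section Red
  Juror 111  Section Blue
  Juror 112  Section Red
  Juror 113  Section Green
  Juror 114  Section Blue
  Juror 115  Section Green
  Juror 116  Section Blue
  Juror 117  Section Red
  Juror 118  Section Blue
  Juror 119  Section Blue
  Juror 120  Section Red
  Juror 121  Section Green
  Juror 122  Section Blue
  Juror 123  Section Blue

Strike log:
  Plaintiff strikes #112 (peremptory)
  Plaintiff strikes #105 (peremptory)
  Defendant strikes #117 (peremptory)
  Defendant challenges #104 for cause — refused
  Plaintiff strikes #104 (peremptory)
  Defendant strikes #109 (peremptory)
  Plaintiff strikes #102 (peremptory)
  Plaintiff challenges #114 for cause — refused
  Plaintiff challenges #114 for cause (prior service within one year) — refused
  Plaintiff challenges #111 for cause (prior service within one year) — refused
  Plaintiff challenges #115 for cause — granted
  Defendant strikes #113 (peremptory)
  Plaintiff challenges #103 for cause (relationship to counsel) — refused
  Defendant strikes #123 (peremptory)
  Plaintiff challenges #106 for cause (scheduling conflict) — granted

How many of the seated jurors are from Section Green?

1

Removed: #102, #104, #105, #106, #109, #112, #113, #115, #117, #123.
Seated jurors 1–9: #101, #103, #107, #108, #110, #111, #114, #116, #118.
Of those, in Section Green: #101 → 1.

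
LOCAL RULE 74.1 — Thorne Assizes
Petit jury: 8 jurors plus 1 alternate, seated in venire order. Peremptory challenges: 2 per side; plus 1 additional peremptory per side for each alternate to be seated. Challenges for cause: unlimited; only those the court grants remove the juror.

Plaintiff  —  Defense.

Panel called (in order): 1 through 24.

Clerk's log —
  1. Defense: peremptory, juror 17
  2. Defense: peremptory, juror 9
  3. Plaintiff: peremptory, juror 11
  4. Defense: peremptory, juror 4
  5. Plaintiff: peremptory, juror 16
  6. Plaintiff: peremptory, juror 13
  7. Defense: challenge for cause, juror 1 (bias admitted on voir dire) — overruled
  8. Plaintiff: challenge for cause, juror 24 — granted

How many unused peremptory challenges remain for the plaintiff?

Plaintiff allotment: 2 base + 1 × 1 alternate = 3.
Plaintiff peremptories used: #11, #16, #13 — 3 (the for-cause on #24 doesn't count).
Remaining: 3 − 3 = 0.

0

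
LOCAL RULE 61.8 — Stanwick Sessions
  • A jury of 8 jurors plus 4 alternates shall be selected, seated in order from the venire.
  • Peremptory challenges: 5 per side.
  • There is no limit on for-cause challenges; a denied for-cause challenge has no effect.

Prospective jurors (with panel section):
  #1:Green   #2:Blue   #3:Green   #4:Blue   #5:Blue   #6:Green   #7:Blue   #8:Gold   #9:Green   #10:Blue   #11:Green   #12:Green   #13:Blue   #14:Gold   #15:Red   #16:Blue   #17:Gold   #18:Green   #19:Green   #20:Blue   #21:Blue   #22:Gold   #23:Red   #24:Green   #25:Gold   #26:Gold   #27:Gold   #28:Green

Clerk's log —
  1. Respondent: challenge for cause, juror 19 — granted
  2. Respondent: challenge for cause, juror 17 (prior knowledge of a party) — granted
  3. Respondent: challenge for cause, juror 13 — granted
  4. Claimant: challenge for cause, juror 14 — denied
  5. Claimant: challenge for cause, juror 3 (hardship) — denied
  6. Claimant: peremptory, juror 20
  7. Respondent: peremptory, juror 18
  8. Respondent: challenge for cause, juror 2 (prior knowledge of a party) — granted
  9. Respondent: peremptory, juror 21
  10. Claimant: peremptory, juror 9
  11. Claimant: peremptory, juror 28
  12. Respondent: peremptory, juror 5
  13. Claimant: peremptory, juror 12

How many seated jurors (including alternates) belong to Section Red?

1

Removed: #2, #5, #9, #12, #13, #17, #18, #19, #20, #21, #28.
Seated (12 incl. alternates): #1, #3, #4, #6, #7, #8, #10, #11, #14, #15, #16, #22.
Of those, in Section Red: #15 → 1.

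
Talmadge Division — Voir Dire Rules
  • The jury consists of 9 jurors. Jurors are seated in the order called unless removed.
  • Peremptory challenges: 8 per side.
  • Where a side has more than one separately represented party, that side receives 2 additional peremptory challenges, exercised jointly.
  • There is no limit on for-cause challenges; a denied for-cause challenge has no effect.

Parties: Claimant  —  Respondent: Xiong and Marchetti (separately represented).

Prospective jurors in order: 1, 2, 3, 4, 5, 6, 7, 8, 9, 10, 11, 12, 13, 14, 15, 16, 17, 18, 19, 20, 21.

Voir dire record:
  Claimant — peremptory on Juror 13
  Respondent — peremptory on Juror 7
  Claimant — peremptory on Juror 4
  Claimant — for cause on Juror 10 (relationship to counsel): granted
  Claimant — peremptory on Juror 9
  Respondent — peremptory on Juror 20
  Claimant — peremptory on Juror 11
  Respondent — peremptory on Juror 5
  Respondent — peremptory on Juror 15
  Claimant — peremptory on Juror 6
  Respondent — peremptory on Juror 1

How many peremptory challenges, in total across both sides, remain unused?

8

Claimant allotment: 8. Respondent allotment: 8 base + 2 multi-party = 10.
Claimant peremptories used: #13, #4, #9, #11, #6 — 5 (the for-cause on #10 doesn't count).
Respondent peremptories used: #7, #20, #5, #15, #1 — 5.
Remaining: (8 − 5) + (10 − 5) = 8.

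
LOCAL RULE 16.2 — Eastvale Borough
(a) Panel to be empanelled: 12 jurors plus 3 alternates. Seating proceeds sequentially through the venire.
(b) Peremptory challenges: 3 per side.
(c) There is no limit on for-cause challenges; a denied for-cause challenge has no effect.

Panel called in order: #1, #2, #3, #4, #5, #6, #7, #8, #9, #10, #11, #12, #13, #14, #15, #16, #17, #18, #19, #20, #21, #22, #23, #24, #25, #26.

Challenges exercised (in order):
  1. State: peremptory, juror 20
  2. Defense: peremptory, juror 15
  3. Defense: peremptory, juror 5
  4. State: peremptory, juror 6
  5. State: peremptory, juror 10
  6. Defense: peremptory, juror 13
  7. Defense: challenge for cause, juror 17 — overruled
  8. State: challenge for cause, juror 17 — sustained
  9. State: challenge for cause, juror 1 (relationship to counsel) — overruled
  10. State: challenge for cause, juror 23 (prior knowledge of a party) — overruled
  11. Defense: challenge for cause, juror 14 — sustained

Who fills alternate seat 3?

Removed: #5, #6, #10, #13, #14, #15, #17, #20. (#1, #23 stay — for-cause denied.)
Filling seats in venire order through position 15: #1, #2, #3, #4, #7, #8, #9, #11, #12, #16, #18, #19, #21, #22, #23.
So alternate 3 is #23.

23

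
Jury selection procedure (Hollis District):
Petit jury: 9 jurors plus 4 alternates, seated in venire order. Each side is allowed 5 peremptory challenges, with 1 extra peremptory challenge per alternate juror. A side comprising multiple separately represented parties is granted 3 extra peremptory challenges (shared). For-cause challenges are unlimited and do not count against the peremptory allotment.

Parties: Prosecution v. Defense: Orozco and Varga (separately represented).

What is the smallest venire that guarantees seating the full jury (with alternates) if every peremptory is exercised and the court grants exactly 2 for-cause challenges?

36

Seats to fill: 9 + 4 alternates = 13.
Peremptories — Prosecution: 5 + 1×4 = 9; Defense: 5 + 1×4 + 3 = 12; total 21.
For-cause removals: 2.
Minimum venire: 13 + 21 + 2 = 36.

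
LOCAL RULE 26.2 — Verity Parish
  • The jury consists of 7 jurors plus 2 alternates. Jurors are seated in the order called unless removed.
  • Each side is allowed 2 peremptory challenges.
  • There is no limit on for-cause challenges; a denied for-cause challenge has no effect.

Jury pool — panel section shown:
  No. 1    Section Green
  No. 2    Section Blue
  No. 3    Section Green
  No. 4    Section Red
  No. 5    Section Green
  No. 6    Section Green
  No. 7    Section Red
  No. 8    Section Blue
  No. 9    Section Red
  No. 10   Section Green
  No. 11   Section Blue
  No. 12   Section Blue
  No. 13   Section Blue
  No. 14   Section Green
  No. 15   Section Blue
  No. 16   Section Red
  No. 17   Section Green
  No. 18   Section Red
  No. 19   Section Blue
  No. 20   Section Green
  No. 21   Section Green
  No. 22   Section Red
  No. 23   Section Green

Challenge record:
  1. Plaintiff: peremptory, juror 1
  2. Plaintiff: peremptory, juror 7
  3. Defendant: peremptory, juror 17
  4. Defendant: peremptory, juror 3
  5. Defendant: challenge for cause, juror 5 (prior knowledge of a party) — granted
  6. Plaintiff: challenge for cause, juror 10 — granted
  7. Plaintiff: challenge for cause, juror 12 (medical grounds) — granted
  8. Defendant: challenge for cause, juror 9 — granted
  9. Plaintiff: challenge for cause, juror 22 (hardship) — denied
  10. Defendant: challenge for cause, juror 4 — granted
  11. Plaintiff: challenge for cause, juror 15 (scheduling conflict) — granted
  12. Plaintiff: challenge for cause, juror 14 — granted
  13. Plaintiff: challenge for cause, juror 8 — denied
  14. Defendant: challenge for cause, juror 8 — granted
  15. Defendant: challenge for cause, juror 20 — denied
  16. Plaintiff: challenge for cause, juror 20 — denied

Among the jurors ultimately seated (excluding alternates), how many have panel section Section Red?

Removed: #1, #3, #4, #5, #7, #8, #9, #10, #12, #14, #15, #17.
Seated jurors 1–7: #2, #6, #11, #13, #16, #18, #19 (alternates #20, #21 not counted).
Of those, in Section Red: #16, #18 → 2.

2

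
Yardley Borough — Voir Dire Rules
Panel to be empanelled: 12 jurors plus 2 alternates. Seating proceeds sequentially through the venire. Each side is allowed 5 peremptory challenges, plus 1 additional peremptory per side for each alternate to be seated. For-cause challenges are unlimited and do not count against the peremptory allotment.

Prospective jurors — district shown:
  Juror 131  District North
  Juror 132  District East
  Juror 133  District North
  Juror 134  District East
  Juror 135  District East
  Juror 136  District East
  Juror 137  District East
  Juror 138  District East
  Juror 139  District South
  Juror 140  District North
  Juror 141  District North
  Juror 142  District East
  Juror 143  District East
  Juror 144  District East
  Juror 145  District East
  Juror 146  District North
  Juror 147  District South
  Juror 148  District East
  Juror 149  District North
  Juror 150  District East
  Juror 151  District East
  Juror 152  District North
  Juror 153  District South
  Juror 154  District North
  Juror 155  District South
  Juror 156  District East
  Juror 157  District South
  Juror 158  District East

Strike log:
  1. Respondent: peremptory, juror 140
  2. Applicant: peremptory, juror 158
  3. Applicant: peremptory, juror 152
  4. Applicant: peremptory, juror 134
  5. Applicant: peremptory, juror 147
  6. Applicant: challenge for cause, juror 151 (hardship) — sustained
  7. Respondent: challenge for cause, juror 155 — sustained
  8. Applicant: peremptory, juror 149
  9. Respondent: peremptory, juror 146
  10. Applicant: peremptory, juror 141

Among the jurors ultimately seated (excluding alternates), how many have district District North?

Removed: #134, #140, #141, #146, #147, #149, #151, #152, #155, #158.
Seated jurors 1–12: #131, #132, #133, #135, #136, #137, #138, #139, #142, #143, #144, #145 (alternates #148, #150 not counted).
Of those, in District North: #131, #133 → 2.

2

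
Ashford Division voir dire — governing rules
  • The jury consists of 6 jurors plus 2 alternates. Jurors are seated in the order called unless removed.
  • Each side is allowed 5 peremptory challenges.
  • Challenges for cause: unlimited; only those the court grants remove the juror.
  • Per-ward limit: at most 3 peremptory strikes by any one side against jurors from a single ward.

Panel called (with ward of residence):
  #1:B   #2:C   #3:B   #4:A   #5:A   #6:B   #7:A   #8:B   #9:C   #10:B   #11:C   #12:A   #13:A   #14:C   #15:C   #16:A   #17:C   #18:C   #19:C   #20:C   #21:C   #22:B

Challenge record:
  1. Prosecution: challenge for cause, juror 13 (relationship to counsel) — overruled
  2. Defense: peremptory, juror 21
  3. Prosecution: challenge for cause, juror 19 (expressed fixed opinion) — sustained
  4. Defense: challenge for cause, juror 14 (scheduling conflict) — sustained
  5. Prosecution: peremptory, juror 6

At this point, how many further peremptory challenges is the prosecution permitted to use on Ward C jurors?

Prosecution peremptories so far: #6 — 1 of 5 used, 4 left overall.
Against Ward C: none yet — per-ward cap 3 leaves 3.
Binding limit: min(4, 3) = 3.

3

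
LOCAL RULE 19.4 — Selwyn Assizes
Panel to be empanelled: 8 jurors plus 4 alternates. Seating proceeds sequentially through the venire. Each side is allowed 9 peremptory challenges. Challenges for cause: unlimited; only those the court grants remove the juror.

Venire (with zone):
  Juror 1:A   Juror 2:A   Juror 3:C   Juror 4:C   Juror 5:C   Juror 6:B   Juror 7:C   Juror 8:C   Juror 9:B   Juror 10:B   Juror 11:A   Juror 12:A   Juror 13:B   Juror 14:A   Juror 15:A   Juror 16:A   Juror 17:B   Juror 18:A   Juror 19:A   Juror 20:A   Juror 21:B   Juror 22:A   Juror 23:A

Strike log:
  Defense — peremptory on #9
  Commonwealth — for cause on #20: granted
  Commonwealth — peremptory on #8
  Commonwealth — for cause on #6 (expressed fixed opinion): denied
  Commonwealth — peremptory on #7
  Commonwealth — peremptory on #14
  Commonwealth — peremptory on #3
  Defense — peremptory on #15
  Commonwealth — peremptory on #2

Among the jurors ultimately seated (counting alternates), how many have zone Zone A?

6

Removed: #2, #3, #7, #8, #9, #14, #15, #20.
Seated (12 incl. alternates): #1, #4, #5, #6, #10, #11, #12, #13, #16, #17, #18, #19.
Of those, in Zone A: #1, #11, #12, #16, #18, #19 → 6.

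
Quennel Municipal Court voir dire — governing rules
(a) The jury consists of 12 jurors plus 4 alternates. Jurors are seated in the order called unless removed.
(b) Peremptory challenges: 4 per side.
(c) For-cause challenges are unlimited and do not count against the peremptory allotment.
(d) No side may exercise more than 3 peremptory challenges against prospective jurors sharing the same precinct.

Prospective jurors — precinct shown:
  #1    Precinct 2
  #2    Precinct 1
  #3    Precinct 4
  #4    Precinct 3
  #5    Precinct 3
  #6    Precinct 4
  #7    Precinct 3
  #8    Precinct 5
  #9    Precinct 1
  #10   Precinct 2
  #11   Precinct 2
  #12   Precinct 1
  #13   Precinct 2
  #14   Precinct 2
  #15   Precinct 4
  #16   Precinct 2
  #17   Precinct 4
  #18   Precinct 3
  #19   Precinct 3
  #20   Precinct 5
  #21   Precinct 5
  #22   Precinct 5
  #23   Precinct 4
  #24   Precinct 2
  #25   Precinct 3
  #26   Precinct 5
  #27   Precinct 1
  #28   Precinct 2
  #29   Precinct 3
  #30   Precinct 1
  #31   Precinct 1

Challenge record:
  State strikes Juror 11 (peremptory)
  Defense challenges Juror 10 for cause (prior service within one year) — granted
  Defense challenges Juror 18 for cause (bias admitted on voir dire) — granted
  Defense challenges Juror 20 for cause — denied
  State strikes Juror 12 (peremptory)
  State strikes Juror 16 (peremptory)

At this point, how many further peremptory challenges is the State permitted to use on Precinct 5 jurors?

State peremptories so far: #11, #12, #16 — 3 of 4 used, 1 left overall.
Against Precinct 5: none yet — per-precinct cap 3 leaves 3.
Binding limit: min(1, 3) = 1.

1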